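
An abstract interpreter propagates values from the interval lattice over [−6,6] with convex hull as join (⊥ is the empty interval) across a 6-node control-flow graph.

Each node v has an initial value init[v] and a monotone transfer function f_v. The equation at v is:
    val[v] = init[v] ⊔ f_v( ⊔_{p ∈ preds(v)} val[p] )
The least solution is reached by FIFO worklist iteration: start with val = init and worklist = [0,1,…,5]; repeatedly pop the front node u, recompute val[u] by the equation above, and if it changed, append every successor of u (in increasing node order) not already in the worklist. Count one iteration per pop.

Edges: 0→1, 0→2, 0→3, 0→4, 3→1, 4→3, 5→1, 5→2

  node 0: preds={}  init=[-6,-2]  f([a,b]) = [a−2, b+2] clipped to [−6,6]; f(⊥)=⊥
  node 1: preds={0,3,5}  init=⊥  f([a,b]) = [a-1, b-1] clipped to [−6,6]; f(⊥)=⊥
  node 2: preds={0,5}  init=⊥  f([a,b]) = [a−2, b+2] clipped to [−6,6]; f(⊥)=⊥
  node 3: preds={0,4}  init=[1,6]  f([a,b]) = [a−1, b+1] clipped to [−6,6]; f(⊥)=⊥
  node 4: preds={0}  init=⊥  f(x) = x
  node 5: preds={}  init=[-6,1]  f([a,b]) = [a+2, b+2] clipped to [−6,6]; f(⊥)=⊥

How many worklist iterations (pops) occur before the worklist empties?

8

Worklist (8 pops):
  #1 pop 0: in=⊥ → [-6,-2] (no change)
  #2 pop 1: in=[-6,6] → [-6,5] (was ⊥); enqueue []
  #3 pop 2: in=[-6,1] → [-6,3] (was ⊥); enqueue []
  #4 pop 3: in=[-6,-2] → [-6,6] (was [1,6]); enqueue [1]
  #5 pop 4: in=[-6,-2] → [-6,-2] (was ⊥); enqueue [3]
  #6 pop 5: in=⊥ → [-6,1] (no change)
  #7 pop 1: in=[-6,6] → [-6,5] (no change)
  #8 pop 3: in=[-6,-2] → [-6,6] (no change)

Fixpoint:
  val[0] = [-6,-2]
  val[1] = [-6,5]
  val[2] = [-6,3]
  val[3] = [-6,6]
  val[4] = [-6,-2]
  val[5] = [-6,1]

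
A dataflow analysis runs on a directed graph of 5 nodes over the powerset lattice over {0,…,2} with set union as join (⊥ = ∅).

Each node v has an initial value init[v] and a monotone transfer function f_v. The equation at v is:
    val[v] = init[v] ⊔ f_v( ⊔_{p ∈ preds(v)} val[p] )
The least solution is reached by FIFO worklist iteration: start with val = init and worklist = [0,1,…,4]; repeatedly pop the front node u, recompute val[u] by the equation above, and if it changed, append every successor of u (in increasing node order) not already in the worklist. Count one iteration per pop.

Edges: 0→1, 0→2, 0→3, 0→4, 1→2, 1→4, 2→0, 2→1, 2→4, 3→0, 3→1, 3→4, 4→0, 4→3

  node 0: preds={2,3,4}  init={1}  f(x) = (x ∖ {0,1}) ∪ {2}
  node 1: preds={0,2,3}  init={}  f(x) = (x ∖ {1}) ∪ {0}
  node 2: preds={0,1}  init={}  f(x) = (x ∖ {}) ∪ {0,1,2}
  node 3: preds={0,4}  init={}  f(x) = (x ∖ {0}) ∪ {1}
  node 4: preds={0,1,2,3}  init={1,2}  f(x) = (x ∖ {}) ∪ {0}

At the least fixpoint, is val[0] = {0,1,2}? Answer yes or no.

Trace (8 dequeues):
  [1] u=0 | in {1,2} | out {1,2} | prev {1} | push {}
  [2] u=1 | in {1,2} | out {0,2} | prev {} | push {}
  [3] u=2 | in {0,1,2} | out {0,1,2} | prev {} | push {0,1}
  [4] u=3 | in {1,2} | out {1,2} | prev {} | push {}
  [5] u=4 | in {0,1,2} | out {0,1,2} | prev {1,2} | push {3}
  [6] u=0 | in {0,1,2} | out {1,2} | ==
  [7] u=1 | in {0,1,2} | out {0,2} | ==
  [8] u=3 | in {0,1,2} | out {1,2} | ==

Converged values:
  [0] {1,2}
  [1] {0,2}
  [2] {0,1,2}
  [3] {1,2}
  [4] {0,1,2}

no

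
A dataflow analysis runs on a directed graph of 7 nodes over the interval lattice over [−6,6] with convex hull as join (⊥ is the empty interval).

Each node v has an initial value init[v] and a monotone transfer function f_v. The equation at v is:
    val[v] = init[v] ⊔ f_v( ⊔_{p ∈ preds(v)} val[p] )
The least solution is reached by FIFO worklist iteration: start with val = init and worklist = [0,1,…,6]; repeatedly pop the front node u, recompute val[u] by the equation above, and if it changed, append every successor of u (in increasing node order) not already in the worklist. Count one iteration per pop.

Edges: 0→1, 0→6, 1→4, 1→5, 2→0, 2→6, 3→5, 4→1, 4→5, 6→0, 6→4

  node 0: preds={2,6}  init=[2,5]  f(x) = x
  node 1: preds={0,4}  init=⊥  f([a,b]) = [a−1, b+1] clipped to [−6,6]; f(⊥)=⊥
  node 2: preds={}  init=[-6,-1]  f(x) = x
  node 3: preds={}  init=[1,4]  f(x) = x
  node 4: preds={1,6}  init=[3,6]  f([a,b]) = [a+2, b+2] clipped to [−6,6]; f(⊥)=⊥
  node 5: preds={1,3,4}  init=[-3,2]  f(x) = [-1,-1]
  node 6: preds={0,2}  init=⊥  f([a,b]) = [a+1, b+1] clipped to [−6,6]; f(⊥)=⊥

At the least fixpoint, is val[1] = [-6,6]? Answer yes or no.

Worklist (12 pops):
  #1 pop 0: in=[-6,-1] → [-6,5] (was [2,5]); enqueue []
  #2 pop 1: in=[-6,6] → [-6,6] (was ⊥); enqueue []
  #3 pop 2: in=⊥ → [-6,-1] (no change)
  #4 pop 3: in=⊥ → [1,4] (no change)
  #5 pop 4: in=[-6,6] → [-4,6] (was [3,6]); enqueue [1]
  #6 pop 5: in=[-6,6] → [-3,2] (no change)
  #7 pop 6: in=[-6,5] → [-5,6] (was ⊥); enqueue [0,4]
  #8 pop 1: in=[-6,6] → [-6,6] (no change)
  #9 pop 0: in=[-6,6] → [-6,6] (was [-6,5]); enqueue [1,6]
  #10 pop 4: in=[-6,6] → [-4,6] (no change)
  #11 pop 1: in=[-6,6] → [-6,6] (no change)
  #12 pop 6: in=[-6,6] → [-5,6] (no change)

Fixpoint:
  val[0] = [-6,6]
  val[1] = [-6,6]
  val[2] = [-6,-1]
  val[3] = [1,4]
  val[4] = [-4,6]
  val[5] = [-3,2]
  val[6] = [-5,6]

yes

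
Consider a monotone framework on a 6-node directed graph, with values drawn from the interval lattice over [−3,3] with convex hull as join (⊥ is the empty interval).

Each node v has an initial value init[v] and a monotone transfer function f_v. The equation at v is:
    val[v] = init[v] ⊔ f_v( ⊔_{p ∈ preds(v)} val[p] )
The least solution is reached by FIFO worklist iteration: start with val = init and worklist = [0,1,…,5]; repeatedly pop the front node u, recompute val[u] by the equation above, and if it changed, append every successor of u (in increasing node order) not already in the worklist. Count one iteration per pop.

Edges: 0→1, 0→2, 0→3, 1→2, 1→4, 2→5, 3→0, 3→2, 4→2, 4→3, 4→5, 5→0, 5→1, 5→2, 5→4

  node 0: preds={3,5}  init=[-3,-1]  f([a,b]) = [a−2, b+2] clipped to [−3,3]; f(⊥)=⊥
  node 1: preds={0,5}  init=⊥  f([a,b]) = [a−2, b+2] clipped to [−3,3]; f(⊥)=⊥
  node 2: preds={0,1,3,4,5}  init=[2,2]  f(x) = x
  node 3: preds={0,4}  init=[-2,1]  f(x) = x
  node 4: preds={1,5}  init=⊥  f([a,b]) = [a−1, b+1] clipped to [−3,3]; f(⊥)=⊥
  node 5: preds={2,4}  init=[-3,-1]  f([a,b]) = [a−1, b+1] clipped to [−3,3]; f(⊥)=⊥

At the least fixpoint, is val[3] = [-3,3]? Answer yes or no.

Trace (11 dequeues):
  [1] u=0 | in [-3,1] | out [-3,3] | prev [-3,-1] | push {}
  [2] u=1 | in [-3,3] | out [-3,3] | prev ⊥ | push {}
  [3] u=2 | in [-3,3] | out [-3,3] | prev [2,2] | push {}
  [4] u=3 | in [-3,3] | out [-3,3] | prev [-2,1] | push {0,2}
  [5] u=4 | in [-3,3] | out [-3,3] | prev ⊥ | push {3}
  [6] u=5 | in [-3,3] | out [-3,3] | prev [-3,-1] | push {1,4}
  [7] u=0 | in [-3,3] | out [-3,3] | ==
  [8] u=2 | in [-3,3] | out [-3,3] | ==
  [9] u=3 | in [-3,3] | out [-3,3] | ==
  [10] u=1 | in [-3,3] | out [-3,3] | ==
  [11] u=4 | in [-3,3] | out [-3,3] | ==

Converged values:
  [0] [-3,3]
  [1] [-3,3]
  [2] [-3,3]
  [3] [-3,3]
  [4] [-3,3]
  [5] [-3,3]

yes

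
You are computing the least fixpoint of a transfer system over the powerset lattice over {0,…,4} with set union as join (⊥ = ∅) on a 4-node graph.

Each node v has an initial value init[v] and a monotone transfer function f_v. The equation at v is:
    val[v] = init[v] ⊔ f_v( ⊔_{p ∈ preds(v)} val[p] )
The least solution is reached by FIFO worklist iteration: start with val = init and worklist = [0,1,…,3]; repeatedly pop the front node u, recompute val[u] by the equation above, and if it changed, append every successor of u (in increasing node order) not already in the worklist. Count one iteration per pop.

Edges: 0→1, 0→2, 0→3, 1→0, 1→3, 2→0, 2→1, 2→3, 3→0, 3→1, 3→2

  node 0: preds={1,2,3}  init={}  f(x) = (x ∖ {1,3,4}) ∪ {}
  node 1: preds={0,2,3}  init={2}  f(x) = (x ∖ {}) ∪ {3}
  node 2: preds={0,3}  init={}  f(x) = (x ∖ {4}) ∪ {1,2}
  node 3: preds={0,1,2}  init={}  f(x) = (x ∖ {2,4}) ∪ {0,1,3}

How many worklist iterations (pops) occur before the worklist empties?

10

Iteration log — 10 steps:
  step 1. node 0  ⊔preds={2}  new={2}  old={}  +wl: 
  step 2. node 1  ⊔preds={2}  new={2,3}  old={2}  +wl: 0
  step 3. node 2  ⊔preds={2}  new={1,2}  old={}  +wl: 1
  step 4. node 3  ⊔preds={1,2,3}  new={0,1,3}  old={}  +wl: 2
  step 5. node 0  ⊔preds={0,1,2,3}  new={0,2}  old={2}  +wl: 3
  step 6. node 1  ⊔preds={0,1,2,3}  new={0,1,2,3}  old={2,3}  +wl: 0
  step 7. node 2  ⊔preds={0,1,2,3}  new={0,1,2,3}  old={1,2}  +wl: 1
  step 8. node 3  ⊔preds={0,1,2,3}  new={0,1,3}  stable
  step 9. node 0  ⊔preds={0,1,2,3}  new={0,2}  stable
  step 10. node 1  ⊔preds={0,1,2,3}  new={0,1,2,3}  stable

Least fixpoint reached:
  node 0: {0,2}
  node 1: {0,1,2,3}
  node 2: {0,1,2,3}
  node 3: {0,1,3}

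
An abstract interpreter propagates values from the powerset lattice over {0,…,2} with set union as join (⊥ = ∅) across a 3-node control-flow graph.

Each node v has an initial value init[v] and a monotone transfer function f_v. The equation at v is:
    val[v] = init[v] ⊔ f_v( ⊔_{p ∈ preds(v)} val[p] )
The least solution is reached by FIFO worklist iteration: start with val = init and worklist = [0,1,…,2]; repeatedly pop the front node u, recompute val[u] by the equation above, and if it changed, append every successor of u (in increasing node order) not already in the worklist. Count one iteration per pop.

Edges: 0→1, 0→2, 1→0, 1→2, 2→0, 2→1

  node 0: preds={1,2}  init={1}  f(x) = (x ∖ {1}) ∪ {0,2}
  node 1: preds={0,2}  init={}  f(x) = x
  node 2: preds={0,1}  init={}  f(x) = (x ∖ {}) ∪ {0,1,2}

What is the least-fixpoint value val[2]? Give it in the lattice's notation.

Iteration log — 5 steps:
  step 1. node 0  ⊔preds={}  new={0,1,2}  old={1}  +wl: 
  step 2. node 1  ⊔preds={0,1,2}  new={0,1,2}  old={}  +wl: 0
  step 3. node 2  ⊔preds={0,1,2}  new={0,1,2}  old={}  +wl: 1
  step 4. node 0  ⊔preds={0,1,2}  new={0,1,2}  stable
  step 5. node 1  ⊔preds={0,1,2}  new={0,1,2}  stable

Least fixpoint reached:
  node 0: {0,1,2}
  node 1: {0,1,2}
  node 2: {0,1,2}

{0,1,2}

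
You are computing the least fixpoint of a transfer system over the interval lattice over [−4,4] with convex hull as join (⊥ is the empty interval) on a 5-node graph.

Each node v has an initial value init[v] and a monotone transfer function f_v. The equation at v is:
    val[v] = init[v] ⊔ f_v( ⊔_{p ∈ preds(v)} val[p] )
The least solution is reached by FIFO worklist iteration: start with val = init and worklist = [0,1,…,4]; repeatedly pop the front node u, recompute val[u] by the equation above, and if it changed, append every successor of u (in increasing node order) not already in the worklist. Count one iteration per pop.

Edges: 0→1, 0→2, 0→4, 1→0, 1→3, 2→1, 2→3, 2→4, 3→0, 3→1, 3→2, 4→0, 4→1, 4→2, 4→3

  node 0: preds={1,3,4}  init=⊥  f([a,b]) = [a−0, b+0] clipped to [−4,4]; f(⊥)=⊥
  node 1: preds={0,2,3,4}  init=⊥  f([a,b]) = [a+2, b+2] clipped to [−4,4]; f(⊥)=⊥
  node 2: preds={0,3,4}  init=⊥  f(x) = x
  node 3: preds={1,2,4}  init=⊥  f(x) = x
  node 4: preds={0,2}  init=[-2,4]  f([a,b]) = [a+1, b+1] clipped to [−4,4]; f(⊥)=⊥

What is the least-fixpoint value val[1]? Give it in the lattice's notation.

Trace (8 dequeues):
  [1] u=0 | in [-2,4] | out [-2,4] | prev ⊥ | push {}
  [2] u=1 | in [-2,4] | out [0,4] | prev ⊥ | push {0}
  [3] u=2 | in [-2,4] | out [-2,4] | prev ⊥ | push {1}
  [4] u=3 | in [-2,4] | out [-2,4] | prev ⊥ | push {2}
  [5] u=4 | in [-2,4] | out [-2,4] | ==
  [6] u=0 | in [-2,4] | out [-2,4] | ==
  [7] u=1 | in [-2,4] | out [0,4] | ==
  [8] u=2 | in [-2,4] | out [-2,4] | ==

Converged values:
  [0] [-2,4]
  [1] [0,4]
  [2] [-2,4]
  [3] [-2,4]
  [4] [-2,4]

[0,4]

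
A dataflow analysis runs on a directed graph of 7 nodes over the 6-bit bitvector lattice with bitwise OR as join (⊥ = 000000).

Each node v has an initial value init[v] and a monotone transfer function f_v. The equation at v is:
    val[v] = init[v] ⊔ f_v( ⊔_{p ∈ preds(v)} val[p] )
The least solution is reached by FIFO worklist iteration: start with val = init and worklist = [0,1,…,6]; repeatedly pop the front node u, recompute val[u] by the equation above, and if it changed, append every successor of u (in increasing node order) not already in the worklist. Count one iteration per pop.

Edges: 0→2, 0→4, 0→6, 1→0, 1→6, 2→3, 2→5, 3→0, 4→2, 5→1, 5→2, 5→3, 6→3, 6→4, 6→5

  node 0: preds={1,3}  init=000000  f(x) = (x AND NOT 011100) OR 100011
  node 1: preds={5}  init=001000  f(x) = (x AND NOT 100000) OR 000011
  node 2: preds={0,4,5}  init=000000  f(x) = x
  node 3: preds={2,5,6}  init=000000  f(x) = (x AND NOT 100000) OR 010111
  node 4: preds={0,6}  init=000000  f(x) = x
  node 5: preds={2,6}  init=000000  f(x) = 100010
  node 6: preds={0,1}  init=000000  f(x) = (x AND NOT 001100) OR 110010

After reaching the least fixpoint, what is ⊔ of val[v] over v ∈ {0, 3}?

Worklist (16 pops):
  #1 pop 0: in=001000 → 100011 (was 000000); enqueue []
  #2 pop 1: in=000000 → 001011 (was 001000); enqueue [0]
  #3 pop 2: in=100011 → 100011 (was 000000); enqueue []
  #4 pop 3: in=100011 → 010111 (was 000000); enqueue []
  #5 pop 4: in=100011 → 100011 (was 000000); enqueue [2]
  #6 pop 5: in=100011 → 100010 (was 000000); enqueue [1,3]
  #7 pop 6: in=101011 → 110011 (was 000000); enqueue [4,5]
  #8 pop 0: in=011111 → 100011 (no change)
  #9 pop 2: in=100011 → 100011 (no change)
  #10 pop 1: in=100010 → 001011 (no change)
  #11 pop 3: in=110011 → 010111 (no change)
  #12 pop 4: in=110011 → 110011 (was 100011); enqueue [2]
  #13 pop 5: in=110011 → 100010 (no change)
  #14 pop 2: in=110011 → 110011 (was 100011); enqueue [3,5]
  #15 pop 3: in=110011 → 010111 (no change)
  #16 pop 5: in=110011 → 100010 (no change)

Fixpoint:
  val[0] = 100011
  val[1] = 001011
  val[2] = 110011
  val[3] = 010111
  val[4] = 110011
  val[5] = 100010
  val[6] = 110011

110111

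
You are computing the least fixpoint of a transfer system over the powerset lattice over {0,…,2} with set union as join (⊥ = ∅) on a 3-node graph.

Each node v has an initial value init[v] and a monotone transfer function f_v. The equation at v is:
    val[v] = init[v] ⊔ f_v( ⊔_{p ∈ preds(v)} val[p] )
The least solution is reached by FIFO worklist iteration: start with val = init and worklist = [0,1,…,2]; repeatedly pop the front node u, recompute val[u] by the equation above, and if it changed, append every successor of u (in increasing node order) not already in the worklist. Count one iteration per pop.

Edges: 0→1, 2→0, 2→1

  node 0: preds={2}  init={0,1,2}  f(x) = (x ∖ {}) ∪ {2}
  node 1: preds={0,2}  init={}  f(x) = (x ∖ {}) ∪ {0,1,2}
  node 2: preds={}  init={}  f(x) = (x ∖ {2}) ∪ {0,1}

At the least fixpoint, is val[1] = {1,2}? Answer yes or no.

Iteration log — 5 steps:
  step 1. node 0  ⊔preds={}  new={0,1,2}  stable
  step 2. node 1  ⊔preds={0,1,2}  new={0,1,2}  old={}  +wl: 
  step 3. node 2  ⊔preds={}  new={0,1}  old={}  +wl: 0,1
  step 4. node 0  ⊔preds={0,1}  new={0,1,2}  stable
  step 5. node 1  ⊔preds={0,1,2}  new={0,1,2}  stable

Least fixpoint reached:
  node 0: {0,1,2}
  node 1: {0,1,2}
  node 2: {0,1}

no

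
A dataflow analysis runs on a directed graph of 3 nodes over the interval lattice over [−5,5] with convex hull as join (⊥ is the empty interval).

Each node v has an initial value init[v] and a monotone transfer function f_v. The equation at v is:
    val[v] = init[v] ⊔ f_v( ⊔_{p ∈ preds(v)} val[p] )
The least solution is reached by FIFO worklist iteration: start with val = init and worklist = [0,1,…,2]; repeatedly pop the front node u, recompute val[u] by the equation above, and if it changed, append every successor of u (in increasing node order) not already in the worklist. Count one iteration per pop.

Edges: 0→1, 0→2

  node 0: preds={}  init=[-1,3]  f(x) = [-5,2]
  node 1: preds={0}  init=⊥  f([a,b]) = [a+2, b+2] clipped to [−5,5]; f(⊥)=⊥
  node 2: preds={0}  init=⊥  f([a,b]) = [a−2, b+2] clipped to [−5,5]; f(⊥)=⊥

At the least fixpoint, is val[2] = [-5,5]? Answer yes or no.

yes

Worklist (3 pops):
  #1 pop 0: in=⊥ → [-5,3] (was [-1,3]); enqueue []
  #2 pop 1: in=[-5,3] → [-3,5] (was ⊥); enqueue []
  #3 pop 2: in=[-5,3] → [-5,5] (was ⊥); enqueue []

Fixpoint:
  val[0] = [-5,3]
  val[1] = [-3,5]
  val[2] = [-5,5]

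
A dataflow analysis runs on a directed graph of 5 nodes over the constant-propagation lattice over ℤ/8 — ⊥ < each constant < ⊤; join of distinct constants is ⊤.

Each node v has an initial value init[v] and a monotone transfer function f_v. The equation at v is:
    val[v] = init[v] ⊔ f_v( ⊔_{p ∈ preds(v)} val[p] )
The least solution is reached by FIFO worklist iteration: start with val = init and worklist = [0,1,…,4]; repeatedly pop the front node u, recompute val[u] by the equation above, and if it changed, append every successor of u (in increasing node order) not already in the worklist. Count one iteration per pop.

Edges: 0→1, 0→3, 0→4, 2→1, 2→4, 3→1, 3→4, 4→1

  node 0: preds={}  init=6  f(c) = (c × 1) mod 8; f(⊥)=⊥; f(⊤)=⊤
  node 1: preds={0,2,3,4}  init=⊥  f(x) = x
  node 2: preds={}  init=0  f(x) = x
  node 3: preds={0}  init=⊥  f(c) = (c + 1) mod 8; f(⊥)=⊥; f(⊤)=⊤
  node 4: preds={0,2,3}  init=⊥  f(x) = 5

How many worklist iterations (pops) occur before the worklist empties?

6

Trace (6 dequeues):
  [1] u=0 | in ⊥ | out 6 | ==
  [2] u=1 | in ⊤ | out ⊤ | prev ⊥ | push {}
  [3] u=2 | in ⊥ | out 0 | ==
  [4] u=3 | in 6 | out 7 | prev ⊥ | push {1}
  [5] u=4 | in ⊤ | out 5 | prev ⊥ | push {}
  [6] u=1 | in ⊤ | out ⊤ | ==

Converged values:
  [0] 6
  [1] ⊤
  [2] 0
  [3] 7
  [4] 5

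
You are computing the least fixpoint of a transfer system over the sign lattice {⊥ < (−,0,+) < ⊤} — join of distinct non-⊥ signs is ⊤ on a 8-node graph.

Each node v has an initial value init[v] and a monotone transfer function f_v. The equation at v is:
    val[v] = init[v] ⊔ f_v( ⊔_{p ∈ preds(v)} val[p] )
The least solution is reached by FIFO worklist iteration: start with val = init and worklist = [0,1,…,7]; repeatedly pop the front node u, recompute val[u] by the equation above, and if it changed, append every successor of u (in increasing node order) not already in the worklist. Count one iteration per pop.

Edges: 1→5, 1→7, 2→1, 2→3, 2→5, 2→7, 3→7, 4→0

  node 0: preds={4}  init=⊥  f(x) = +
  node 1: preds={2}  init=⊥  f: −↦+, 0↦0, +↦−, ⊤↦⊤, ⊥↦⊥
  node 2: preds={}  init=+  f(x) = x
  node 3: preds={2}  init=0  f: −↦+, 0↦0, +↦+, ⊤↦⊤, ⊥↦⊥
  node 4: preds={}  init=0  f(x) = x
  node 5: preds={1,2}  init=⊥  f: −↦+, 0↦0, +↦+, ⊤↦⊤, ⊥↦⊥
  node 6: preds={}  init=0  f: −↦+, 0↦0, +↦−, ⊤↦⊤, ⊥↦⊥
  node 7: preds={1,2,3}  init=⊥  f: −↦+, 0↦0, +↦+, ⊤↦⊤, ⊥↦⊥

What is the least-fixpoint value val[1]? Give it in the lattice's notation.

Trace (8 dequeues):
  [1] u=0 | in 0 | out + | prev ⊥ | push {}
  [2] u=1 | in + | out − | prev ⊥ | push {}
  [3] u=2 | in ⊥ | out + | ==
  [4] u=3 | in + | out ⊤ | prev 0 | push {}
  [5] u=4 | in ⊥ | out 0 | ==
  [6] u=5 | in ⊤ | out ⊤ | prev ⊥ | push {}
  [7] u=6 | in ⊥ | out 0 | ==
  [8] u=7 | in ⊤ | out ⊤ | prev ⊥ | push {}

Converged values:
  [0] +
  [1] −
  [2] +
  [3] ⊤
  [4] 0
  [5] ⊤
  [6] 0
  [7] ⊤

−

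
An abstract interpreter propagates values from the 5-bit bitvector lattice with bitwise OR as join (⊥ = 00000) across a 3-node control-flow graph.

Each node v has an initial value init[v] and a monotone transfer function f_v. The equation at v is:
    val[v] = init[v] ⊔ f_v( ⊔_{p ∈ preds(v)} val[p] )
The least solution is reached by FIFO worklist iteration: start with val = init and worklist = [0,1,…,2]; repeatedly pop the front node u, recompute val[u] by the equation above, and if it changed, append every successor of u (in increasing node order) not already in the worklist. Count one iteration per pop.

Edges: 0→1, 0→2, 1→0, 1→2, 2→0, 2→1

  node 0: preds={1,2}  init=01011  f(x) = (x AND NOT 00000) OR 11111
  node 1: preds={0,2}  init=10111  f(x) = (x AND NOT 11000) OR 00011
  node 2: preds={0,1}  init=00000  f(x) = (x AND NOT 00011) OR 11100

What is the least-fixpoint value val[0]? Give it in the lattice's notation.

Trace (5 dequeues):
  [1] u=0 | in 10111 | out 11111 | prev 01011 | push {}
  [2] u=1 | in 11111 | out 10111 | ==
  [3] u=2 | in 11111 | out 11100 | prev 00000 | push {0,1}
  [4] u=0 | in 11111 | out 11111 | ==
  [5] u=1 | in 11111 | out 10111 | ==

Converged values:
  [0] 11111
  [1] 10111
  [2] 11100

11111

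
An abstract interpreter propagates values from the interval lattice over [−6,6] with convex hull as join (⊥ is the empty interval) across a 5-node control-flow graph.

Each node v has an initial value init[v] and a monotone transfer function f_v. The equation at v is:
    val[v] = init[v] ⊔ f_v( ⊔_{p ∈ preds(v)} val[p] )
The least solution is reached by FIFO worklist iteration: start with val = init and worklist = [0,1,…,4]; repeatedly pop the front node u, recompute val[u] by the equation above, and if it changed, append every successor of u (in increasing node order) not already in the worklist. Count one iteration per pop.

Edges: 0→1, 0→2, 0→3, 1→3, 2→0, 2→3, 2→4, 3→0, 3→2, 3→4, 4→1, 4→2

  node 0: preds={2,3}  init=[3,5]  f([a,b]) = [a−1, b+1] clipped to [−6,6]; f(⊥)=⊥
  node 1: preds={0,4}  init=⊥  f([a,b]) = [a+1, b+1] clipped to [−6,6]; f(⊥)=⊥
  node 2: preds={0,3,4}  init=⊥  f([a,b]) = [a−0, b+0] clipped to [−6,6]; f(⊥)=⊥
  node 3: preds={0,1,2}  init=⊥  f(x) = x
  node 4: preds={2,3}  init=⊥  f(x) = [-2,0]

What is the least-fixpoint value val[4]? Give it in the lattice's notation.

Trace (32 dequeues):
  [1] u=0 | in ⊥ | out [3,5] | ==
  [2] u=1 | in [3,5] | out [4,6] | prev ⊥ | push {}
  [3] u=2 | in [3,5] | out [3,5] | prev ⊥ | push {0}
  [4] u=3 | in [3,6] | out [3,6] | prev ⊥ | push {2}
  [5] u=4 | in [3,6] | out [-2,0] | prev ⊥ | push {1}
  [6] u=0 | in [3,6] | out [2,6] | prev [3,5] | push {3}
  [7] u=2 | in [-2,6] | out [-2,6] | prev [3,5] | push {0,4}
  [8] u=1 | in [-2,6] | out [-1,6] | prev [4,6] | push {}
  [9] u=3 | in [-2,6] | out [-2,6] | prev [3,6] | push {2}
  [10] u=0 | in [-2,6] | out [-3,6] | prev [2,6] | push {1,3}
  [11] u=4 | in [-2,6] | out [-2,0] | ==
  [12] u=2 | in [-3,6] | out [-3,6] | prev [-2,6] | push {0,4}
  [13] u=1 | in [-3,6] | out [-2,6] | prev [-1,6] | push {}
  [14] u=3 | in [-3,6] | out [-3,6] | prev [-2,6] | push {2}
  [15] u=0 | in [-3,6] | out [-4,6] | prev [-3,6] | push {1,3}
  [16] u=4 | in [-3,6] | out [-2,0] | ==
  [17] u=2 | in [-4,6] | out [-4,6] | prev [-3,6] | push {0,4}
  [18] u=1 | in [-4,6] | out [-3,6] | prev [-2,6] | push {}
  [19] u=3 | in [-4,6] | out [-4,6] | prev [-3,6] | push {2}
  [20] u=0 | in [-4,6] | out [-5,6] | prev [-4,6] | push {1,3}
  [21] u=4 | in [-4,6] | out [-2,0] | ==
  [22] u=2 | in [-5,6] | out [-5,6] | prev [-4,6] | push {0,4}
  [23] u=1 | in [-5,6] | out [-4,6] | prev [-3,6] | push {}
  [24] u=3 | in [-5,6] | out [-5,6] | prev [-4,6] | push {2}
  [25] u=0 | in [-5,6] | out [-6,6] | prev [-5,6] | push {1,3}
  [26] u=4 | in [-5,6] | out [-2,0] | ==
  [27] u=2 | in [-6,6] | out [-6,6] | prev [-5,6] | push {0,4}
  [28] u=1 | in [-6,6] | out [-5,6] | prev [-4,6] | push {}
  [29] u=3 | in [-6,6] | out [-6,6] | prev [-5,6] | push {2}
  [30] u=0 | in [-6,6] | out [-6,6] | ==
  [31] u=4 | in [-6,6] | out [-2,0] | ==
  [32] u=2 | in [-6,6] | out [-6,6] | ==

Converged values:
  [0] [-6,6]
  [1] [-5,6]
  [2] [-6,6]
  [3] [-6,6]
  [4] [-2,0]

[-2,0]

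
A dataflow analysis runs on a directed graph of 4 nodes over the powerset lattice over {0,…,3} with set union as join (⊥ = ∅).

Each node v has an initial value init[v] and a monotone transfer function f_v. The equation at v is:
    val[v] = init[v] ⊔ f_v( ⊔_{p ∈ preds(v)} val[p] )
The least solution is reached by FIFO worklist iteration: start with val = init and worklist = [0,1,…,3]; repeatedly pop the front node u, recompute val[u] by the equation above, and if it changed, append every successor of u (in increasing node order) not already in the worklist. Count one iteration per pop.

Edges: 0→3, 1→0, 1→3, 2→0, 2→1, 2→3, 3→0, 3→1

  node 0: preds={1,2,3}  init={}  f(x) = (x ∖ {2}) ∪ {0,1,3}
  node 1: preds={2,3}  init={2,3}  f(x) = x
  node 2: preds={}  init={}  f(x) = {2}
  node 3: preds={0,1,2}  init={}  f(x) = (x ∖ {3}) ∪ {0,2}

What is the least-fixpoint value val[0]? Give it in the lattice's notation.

Trace (8 dequeues):
  [1] u=0 | in {2,3} | out {0,1,3} | prev {} | push {}
  [2] u=1 | in {} | out {2,3} | ==
  [3] u=2 | in {} | out {2} | prev {} | push {0,1}
  [4] u=3 | in {0,1,2,3} | out {0,1,2} | prev {} | push {}
  [5] u=0 | in {0,1,2,3} | out {0,1,3} | ==
  [6] u=1 | in {0,1,2} | out {0,1,2,3} | prev {2,3} | push {0,3}
  [7] u=0 | in {0,1,2,3} | out {0,1,3} | ==
  [8] u=3 | in {0,1,2,3} | out {0,1,2} | ==

Converged values:
  [0] {0,1,3}
  [1] {0,1,2,3}
  [2] {2}
  [3] {0,1,2}

{0,1,3}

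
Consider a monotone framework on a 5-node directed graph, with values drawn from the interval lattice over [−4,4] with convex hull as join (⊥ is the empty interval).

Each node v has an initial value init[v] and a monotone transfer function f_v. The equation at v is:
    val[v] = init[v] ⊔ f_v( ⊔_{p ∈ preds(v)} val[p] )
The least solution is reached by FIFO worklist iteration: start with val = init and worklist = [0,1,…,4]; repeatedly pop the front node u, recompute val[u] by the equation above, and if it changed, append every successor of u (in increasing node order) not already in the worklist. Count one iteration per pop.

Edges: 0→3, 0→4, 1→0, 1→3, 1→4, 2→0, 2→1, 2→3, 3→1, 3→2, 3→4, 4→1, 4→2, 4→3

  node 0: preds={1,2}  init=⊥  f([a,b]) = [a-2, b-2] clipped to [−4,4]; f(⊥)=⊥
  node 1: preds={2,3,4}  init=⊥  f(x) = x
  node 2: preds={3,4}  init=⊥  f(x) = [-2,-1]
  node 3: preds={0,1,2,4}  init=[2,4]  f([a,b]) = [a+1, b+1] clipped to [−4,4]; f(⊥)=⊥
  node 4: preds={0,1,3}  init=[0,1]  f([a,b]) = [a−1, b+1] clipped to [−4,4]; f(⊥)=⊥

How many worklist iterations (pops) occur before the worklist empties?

16

Trace (16 dequeues):
  [1] u=0 | in ⊥ | out ⊥ | ==
  [2] u=1 | in [0,4] | out [0,4] | prev ⊥ | push {0}
  [3] u=2 | in [0,4] | out [-2,-1] | prev ⊥ | push {1}
  [4] u=3 | in [-2,4] | out [-1,4] | prev [2,4] | push {2}
  [5] u=4 | in [-1,4] | out [-2,4] | prev [0,1] | push {3}
  [6] u=0 | in [-2,4] | out [-4,2] | prev ⊥ | push {4}
  [7] u=1 | in [-2,4] | out [-2,4] | prev [0,4] | push {0}
  [8] u=2 | in [-2,4] | out [-2,-1] | ==
  [9] u=3 | in [-4,4] | out [-3,4] | prev [-1,4] | push {1,2}
  [10] u=4 | in [-4,4] | out [-4,4] | prev [-2,4] | push {3}
  [11] u=0 | in [-2,4] | out [-4,2] | ==
  [12] u=1 | in [-4,4] | out [-4,4] | prev [-2,4] | push {0,4}
  [13] u=2 | in [-4,4] | out [-2,-1] | ==
  [14] u=3 | in [-4,4] | out [-3,4] | ==
  [15] u=0 | in [-4,4] | out [-4,2] | ==
  [16] u=4 | in [-4,4] | out [-4,4] | ==

Converged values:
  [0] [-4,2]
  [1] [-4,4]
  [2] [-2,-1]
  [3] [-3,4]
  [4] [-4,4]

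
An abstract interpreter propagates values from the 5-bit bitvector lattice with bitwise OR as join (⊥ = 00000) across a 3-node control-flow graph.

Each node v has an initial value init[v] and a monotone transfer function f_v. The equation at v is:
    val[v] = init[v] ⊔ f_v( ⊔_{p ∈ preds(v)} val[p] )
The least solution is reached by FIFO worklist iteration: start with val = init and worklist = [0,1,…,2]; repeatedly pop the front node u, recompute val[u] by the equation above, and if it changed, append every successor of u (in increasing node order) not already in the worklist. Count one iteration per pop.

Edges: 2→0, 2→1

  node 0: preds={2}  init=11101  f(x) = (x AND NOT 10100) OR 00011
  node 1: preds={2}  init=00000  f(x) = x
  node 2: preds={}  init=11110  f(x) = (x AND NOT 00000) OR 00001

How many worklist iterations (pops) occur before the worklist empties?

Trace (5 dequeues):
  [1] u=0 | in 11110 | out 11111 | prev 11101 | push {}
  [2] u=1 | in 11110 | out 11110 | prev 00000 | push {}
  [3] u=2 | in 00000 | out 11111 | prev 11110 | push {0,1}
  [4] u=0 | in 11111 | out 11111 | ==
  [5] u=1 | in 11111 | out 11111 | prev 11110 | push {}

Converged values:
  [0] 11111
  [1] 11111
  [2] 11111

5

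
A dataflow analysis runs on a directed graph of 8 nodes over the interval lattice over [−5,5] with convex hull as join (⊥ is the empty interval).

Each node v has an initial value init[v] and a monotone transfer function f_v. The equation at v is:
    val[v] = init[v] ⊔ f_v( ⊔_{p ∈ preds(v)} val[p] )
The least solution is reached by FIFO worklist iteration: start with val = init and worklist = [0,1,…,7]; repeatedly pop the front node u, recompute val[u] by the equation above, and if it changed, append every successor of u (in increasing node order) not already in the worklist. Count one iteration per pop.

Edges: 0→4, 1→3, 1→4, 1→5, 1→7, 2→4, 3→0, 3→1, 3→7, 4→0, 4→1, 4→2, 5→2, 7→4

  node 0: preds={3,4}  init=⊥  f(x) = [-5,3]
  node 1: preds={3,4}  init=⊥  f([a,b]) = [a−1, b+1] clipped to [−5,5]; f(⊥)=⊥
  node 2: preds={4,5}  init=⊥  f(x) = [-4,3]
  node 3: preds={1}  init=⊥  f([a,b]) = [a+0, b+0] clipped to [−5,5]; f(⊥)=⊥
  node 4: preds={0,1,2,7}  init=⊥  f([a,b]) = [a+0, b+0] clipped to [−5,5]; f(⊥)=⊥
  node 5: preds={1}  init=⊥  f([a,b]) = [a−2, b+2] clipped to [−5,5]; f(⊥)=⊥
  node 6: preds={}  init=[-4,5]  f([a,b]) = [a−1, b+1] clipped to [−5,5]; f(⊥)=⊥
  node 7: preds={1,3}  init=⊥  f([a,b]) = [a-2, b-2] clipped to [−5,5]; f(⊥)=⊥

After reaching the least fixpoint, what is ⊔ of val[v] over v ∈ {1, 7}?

[-5,5]

Worklist (26 pops):
  #1 pop 0: in=⊥ → [-5,3] (was ⊥); enqueue []
  #2 pop 1: in=⊥ → ⊥ (no change)
  #3 pop 2: in=⊥ → [-4,3] (was ⊥); enqueue []
  #4 pop 3: in=⊥ → ⊥ (no change)
  #5 pop 4: in=[-5,3] → [-5,3] (was ⊥); enqueue [0,1,2]
  #6 pop 5: in=⊥ → ⊥ (no change)
  #7 pop 6: in=⊥ → [-4,5] (no change)
  #8 pop 7: in=⊥ → ⊥ (no change)
  #9 pop 0: in=[-5,3] → [-5,3] (no change)
  #10 pop 1: in=[-5,3] → [-5,4] (was ⊥); enqueue [3,4,5,7]
  #11 pop 2: in=[-5,3] → [-4,3] (no change)
  #12 pop 3: in=[-5,4] → [-5,4] (was ⊥); enqueue [0,1]
  #13 pop 4: in=[-5,4] → [-5,4] (was [-5,3]); enqueue [2]
  #14 pop 5: in=[-5,4] → [-5,5] (was ⊥); enqueue []
  #15 pop 7: in=[-5,4] → [-5,2] (was ⊥); enqueue [4]
  #16 pop 0: in=[-5,4] → [-5,3] (no change)
  #17 pop 1: in=[-5,4] → [-5,5] (was [-5,4]); enqueue [3,5,7]
  #18 pop 2: in=[-5,5] → [-4,3] (no change)
  #19 pop 4: in=[-5,5] → [-5,5] (was [-5,4]); enqueue [0,1,2]
  #20 pop 3: in=[-5,5] → [-5,5] (was [-5,4]); enqueue []
  #21 pop 5: in=[-5,5] → [-5,5] (no change)
  #22 pop 7: in=[-5,5] → [-5,3] (was [-5,2]); enqueue [4]
  #23 pop 0: in=[-5,5] → [-5,3] (no change)
  #24 pop 1: in=[-5,5] → [-5,5] (no change)
  #25 pop 2: in=[-5,5] → [-4,3] (no change)
  #26 pop 4: in=[-5,5] → [-5,5] (no change)

Fixpoint:
  val[0] = [-5,3]
  val[1] = [-5,5]
  val[2] = [-4,3]
  val[3] = [-5,5]
  val[4] = [-5,5]
  val[5] = [-5,5]
  val[6] = [-4,5]
  val[7] = [-5,3]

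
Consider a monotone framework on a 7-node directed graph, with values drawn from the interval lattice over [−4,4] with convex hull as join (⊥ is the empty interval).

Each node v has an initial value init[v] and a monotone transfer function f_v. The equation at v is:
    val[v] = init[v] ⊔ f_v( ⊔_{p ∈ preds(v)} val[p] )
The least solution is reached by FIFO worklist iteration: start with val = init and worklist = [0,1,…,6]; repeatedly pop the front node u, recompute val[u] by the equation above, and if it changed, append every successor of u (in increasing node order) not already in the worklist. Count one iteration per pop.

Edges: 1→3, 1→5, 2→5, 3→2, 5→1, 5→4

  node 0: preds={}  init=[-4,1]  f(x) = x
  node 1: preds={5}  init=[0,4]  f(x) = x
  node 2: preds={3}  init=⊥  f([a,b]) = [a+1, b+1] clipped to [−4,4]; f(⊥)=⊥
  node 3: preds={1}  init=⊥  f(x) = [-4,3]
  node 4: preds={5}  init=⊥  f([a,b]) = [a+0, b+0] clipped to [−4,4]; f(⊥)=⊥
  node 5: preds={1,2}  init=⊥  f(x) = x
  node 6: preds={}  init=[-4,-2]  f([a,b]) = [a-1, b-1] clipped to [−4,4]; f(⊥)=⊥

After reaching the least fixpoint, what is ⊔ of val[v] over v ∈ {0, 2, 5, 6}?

[-4,4]

Worklist (15 pops):
  #1 pop 0: in=⊥ → [-4,1] (no change)
  #2 pop 1: in=⊥ → [0,4] (no change)
  #3 pop 2: in=⊥ → ⊥ (no change)
  #4 pop 3: in=[0,4] → [-4,3] (was ⊥); enqueue [2]
  #5 pop 4: in=⊥ → ⊥ (no change)
  #6 pop 5: in=[0,4] → [0,4] (was ⊥); enqueue [1,4]
  #7 pop 6: in=⊥ → [-4,-2] (no change)
  #8 pop 2: in=[-4,3] → [-3,4] (was ⊥); enqueue [5]
  #9 pop 1: in=[0,4] → [0,4] (no change)
  #10 pop 4: in=[0,4] → [0,4] (was ⊥); enqueue []
  #11 pop 5: in=[-3,4] → [-3,4] (was [0,4]); enqueue [1,4]
  #12 pop 1: in=[-3,4] → [-3,4] (was [0,4]); enqueue [3,5]
  #13 pop 4: in=[-3,4] → [-3,4] (was [0,4]); enqueue []
  #14 pop 3: in=[-3,4] → [-4,3] (no change)
  #15 pop 5: in=[-3,4] → [-3,4] (no change)

Fixpoint:
  val[0] = [-4,1]
  val[1] = [-3,4]
  val[2] = [-3,4]
  val[3] = [-4,3]
  val[4] = [-3,4]
  val[5] = [-3,4]
  val[6] = [-4,-2]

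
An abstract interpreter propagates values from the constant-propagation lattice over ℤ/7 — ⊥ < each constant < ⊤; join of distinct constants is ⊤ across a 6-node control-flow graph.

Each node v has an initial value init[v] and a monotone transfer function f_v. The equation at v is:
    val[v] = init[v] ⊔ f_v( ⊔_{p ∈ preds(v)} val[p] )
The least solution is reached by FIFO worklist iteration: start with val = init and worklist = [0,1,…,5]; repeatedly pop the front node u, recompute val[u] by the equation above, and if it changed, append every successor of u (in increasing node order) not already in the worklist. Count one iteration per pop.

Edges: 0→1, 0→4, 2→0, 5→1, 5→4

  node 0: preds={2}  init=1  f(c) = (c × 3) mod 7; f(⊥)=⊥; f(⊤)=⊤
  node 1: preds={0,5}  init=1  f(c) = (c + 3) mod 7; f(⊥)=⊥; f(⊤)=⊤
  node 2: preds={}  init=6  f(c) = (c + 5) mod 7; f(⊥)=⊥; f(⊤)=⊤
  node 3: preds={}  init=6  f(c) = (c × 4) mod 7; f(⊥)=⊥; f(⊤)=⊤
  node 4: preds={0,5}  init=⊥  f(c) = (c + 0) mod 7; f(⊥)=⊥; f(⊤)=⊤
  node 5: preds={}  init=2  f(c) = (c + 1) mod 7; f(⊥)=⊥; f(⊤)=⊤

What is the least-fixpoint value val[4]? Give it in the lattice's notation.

⊤

Worklist (6 pops):
  #1 pop 0: in=6 → ⊤ (was 1); enqueue []
  #2 pop 1: in=⊤ → ⊤ (was 1); enqueue []
  #3 pop 2: in=⊥ → 6 (no change)
  #4 pop 3: in=⊥ → 6 (no change)
  #5 pop 4: in=⊤ → ⊤ (was ⊥); enqueue []
  #6 pop 5: in=⊥ → 2 (no change)

Fixpoint:
  val[0] = ⊤
  val[1] = ⊤
  val[2] = 6
  val[3] = 6
  val[4] = ⊤
  val[5] = 2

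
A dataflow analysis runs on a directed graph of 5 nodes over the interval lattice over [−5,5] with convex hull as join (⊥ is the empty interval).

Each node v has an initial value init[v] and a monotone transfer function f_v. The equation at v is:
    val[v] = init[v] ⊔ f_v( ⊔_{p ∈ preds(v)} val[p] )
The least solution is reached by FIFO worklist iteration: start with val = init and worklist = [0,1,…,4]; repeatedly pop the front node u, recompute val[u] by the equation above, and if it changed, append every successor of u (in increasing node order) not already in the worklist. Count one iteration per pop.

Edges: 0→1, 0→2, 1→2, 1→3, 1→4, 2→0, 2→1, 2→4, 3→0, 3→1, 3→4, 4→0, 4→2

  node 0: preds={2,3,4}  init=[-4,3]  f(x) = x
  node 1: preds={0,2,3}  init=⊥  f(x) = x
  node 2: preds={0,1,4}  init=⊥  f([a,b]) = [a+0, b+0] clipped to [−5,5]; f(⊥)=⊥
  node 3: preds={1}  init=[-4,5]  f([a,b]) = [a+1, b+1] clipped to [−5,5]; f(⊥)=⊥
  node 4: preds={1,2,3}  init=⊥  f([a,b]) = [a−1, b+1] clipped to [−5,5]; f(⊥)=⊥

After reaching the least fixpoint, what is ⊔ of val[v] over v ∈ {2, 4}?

Iteration log — 12 steps:
  step 1. node 0  ⊔preds=[-4,5]  new=[-4,5]  old=[-4,3]  +wl: 
  step 2. node 1  ⊔preds=[-4,5]  new=[-4,5]  old=⊥  +wl: 
  step 3. node 2  ⊔preds=[-4,5]  new=[-4,5]  old=⊥  +wl: 0,1
  step 4. node 3  ⊔preds=[-4,5]  new=[-4,5]  stable
  step 5. node 4  ⊔preds=[-4,5]  new=[-5,5]  old=⊥  +wl: 2
  step 6. node 0  ⊔preds=[-5,5]  new=[-5,5]  old=[-4,5]  +wl: 
  step 7. node 1  ⊔preds=[-5,5]  new=[-5,5]  old=[-4,5]  +wl: 3,4
  step 8. node 2  ⊔preds=[-5,5]  new=[-5,5]  old=[-4,5]  +wl: 0,1
  step 9. node 3  ⊔preds=[-5,5]  new=[-4,5]  stable
  step 10. node 4  ⊔preds=[-5,5]  new=[-5,5]  stable
  step 11. node 0  ⊔preds=[-5,5]  new=[-5,5]  stable
  step 12. node 1  ⊔preds=[-5,5]  new=[-5,5]  stable

Least fixpoint reached:
  node 0: [-5,5]
  node 1: [-5,5]
  node 2: [-5,5]
  node 3: [-4,5]
  node 4: [-5,5]

[-5,5]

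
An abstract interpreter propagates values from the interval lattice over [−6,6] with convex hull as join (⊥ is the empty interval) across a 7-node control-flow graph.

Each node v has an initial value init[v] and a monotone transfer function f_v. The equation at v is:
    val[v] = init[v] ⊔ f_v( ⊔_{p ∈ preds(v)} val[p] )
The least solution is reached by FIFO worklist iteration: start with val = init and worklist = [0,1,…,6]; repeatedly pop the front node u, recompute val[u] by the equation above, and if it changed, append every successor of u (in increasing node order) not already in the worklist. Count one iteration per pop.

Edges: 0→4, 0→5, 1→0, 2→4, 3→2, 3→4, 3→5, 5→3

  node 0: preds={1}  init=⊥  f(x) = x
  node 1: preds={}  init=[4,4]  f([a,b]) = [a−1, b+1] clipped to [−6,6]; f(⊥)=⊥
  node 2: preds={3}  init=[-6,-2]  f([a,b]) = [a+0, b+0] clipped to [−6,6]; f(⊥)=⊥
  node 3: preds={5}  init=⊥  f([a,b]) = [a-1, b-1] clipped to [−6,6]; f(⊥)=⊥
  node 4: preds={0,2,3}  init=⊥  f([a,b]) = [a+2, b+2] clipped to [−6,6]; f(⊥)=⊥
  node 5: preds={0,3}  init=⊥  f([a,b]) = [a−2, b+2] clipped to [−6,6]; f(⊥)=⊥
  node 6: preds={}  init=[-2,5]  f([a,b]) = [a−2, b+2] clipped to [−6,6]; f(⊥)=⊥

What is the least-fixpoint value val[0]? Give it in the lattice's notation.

[4,4]

Worklist (23 pops):
  #1 pop 0: in=[4,4] → [4,4] (was ⊥); enqueue []
  #2 pop 1: in=⊥ → [4,4] (no change)
  #3 pop 2: in=⊥ → [-6,-2] (no change)
  #4 pop 3: in=⊥ → ⊥ (no change)
  #5 pop 4: in=[-6,4] → [-4,6] (was ⊥); enqueue []
  #6 pop 5: in=[4,4] → [2,6] (was ⊥); enqueue [3]
  #7 pop 6: in=⊥ → [-2,5] (no change)
  #8 pop 3: in=[2,6] → [1,5] (was ⊥); enqueue [2,4,5]
  #9 pop 2: in=[1,5] → [-6,5] (was [-6,-2]); enqueue []
  #10 pop 4: in=[-6,5] → [-4,6] (no change)
  #11 pop 5: in=[1,5] → [-1,6] (was [2,6]); enqueue [3]
  #12 pop 3: in=[-1,6] → [-2,5] (was [1,5]); enqueue [2,4,5]
  #13 pop 2: in=[-2,5] → [-6,5] (no change)
  #14 pop 4: in=[-6,5] → [-4,6] (no change)
  #15 pop 5: in=[-2,5] → [-4,6] (was [-1,6]); enqueue [3]
  #16 pop 3: in=[-4,6] → [-5,5] (was [-2,5]); enqueue [2,4,5]
  #17 pop 2: in=[-5,5] → [-6,5] (no change)
  #18 pop 4: in=[-6,5] → [-4,6] (no change)
  #19 pop 5: in=[-5,5] → [-6,6] (was [-4,6]); enqueue [3]
  #20 pop 3: in=[-6,6] → [-6,5] (was [-5,5]); enqueue [2,4,5]
  #21 pop 2: in=[-6,5] → [-6,5] (no change)
  #22 pop 4: in=[-6,5] → [-4,6] (no change)
  #23 pop 5: in=[-6,5] → [-6,6] (no change)

Fixpoint:
  val[0] = [4,4]
  val[1] = [4,4]
  val[2] = [-6,5]
  val[3] = [-6,5]
  val[4] = [-4,6]
  val[5] = [-6,6]
  val[6] = [-2,5]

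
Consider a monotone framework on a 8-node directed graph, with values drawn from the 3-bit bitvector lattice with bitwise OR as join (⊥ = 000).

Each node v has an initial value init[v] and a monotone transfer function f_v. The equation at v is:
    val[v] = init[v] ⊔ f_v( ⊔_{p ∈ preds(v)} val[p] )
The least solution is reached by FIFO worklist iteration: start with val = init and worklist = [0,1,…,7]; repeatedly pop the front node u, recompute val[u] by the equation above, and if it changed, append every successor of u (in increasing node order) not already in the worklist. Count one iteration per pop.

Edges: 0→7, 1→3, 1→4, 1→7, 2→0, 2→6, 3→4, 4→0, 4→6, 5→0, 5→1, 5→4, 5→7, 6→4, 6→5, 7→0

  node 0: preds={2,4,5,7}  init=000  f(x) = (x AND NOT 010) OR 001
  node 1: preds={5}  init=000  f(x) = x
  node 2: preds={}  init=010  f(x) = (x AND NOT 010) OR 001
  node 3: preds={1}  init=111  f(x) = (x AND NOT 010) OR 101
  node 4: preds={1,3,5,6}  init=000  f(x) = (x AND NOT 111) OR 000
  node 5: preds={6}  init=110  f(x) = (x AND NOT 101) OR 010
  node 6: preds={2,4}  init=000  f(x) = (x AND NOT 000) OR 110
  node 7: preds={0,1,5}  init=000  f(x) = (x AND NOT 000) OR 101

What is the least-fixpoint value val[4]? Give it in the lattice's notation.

000

Trace (11 dequeues):
  [1] u=0 | in 110 | out 101 | prev 000 | push {}
  [2] u=1 | in 110 | out 110 | prev 000 | push {}
  [3] u=2 | in 000 | out 011 | prev 010 | push {0}
  [4] u=3 | in 110 | out 111 | ==
  [5] u=4 | in 111 | out 000 | ==
  [6] u=5 | in 000 | out 110 | ==
  [7] u=6 | in 011 | out 111 | prev 000 | push {4,5}
  [8] u=7 | in 111 | out 111 | prev 000 | push {}
  [9] u=0 | in 111 | out 101 | ==
  [10] u=4 | in 111 | out 000 | ==
  [11] u=5 | in 111 | out 110 | ==

Converged values:
  [0] 101
  [1] 110
  [2] 011
  [3] 111
  [4] 000
  [5] 110
  [6] 111
  [7] 111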